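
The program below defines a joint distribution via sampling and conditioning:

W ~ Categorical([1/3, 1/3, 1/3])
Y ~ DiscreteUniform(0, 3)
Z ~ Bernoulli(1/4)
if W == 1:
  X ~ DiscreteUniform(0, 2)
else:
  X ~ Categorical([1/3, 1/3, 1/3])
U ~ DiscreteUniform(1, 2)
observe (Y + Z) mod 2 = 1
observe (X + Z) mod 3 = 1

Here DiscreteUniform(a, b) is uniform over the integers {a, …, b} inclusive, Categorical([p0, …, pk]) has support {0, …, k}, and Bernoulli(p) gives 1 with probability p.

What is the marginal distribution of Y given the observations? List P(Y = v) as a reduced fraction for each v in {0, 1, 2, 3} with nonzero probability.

Enumerate traces; 24 have nonzero weight after conditioning:
  (W=0, Y=0, Z=1, X=0, U=1) weight 1/288
  (W=0, Y=0, Z=1, X=0, U=2) weight 1/288
  (W=0, Y=1, Z=0, X=1, U=1) weight 1/96
  (W=0, Y=1, Z=0, X=1, U=2) weight 1/96
  (W=0, Y=2, Z=1, X=0, U=1) weight 1/288
  (W=0, Y=2, Z=1, X=0, U=2) weight 1/288
  (W=0, Y=3, Z=0, X=1, U=1) weight 1/96
  (W=0, Y=3, Z=0, X=1, U=2) weight 1/96
  … 16 more
Group by Y:
  weight(Y=0) = 1/48
  weight(Y=1) = 1/16
  weight(Y=2) = 1/48
  weight(Y=3) = 1/16
Total weight = 1/48 + 1/16 + 1/48 + 1/16 = 1/6
P(Y=0 | obs) = 1/48 / 1/6 = 1/8
P(Y=1 | obs) = 1/16 / 1/6 = 3/8
P(Y=2 | obs) = 1/48 / 1/6 = 1/8
P(Y=3 | obs) = 1/16 / 1/6 = 3/8

P(Y=0) = 1/8, P(Y=1) = 3/8, P(Y=2) = 1/8, P(Y=3) = 3/8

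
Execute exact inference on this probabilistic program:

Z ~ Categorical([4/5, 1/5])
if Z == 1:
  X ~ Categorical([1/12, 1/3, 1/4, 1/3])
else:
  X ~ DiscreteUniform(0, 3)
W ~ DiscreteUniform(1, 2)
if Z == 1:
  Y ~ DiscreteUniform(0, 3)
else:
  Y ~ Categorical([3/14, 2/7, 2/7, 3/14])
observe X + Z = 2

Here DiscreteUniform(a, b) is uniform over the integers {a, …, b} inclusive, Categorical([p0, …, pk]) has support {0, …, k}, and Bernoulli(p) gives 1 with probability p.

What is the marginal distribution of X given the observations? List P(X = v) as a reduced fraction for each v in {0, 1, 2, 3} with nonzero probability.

P(X=1) = 1/4, P(X=2) = 3/4

Enumerate traces; 16 have nonzero weight after conditioning:
  (Z=0, X=2, W=1, Y=0) weight 3/140
  (Z=0, X=2, W=1, Y=1) weight 1/35
  (Z=0, X=2, W=1, Y=2) weight 1/35
  (Z=0, X=2, W=1, Y=3) weight 3/140
  (Z=0, X=2, W=2, Y=0) weight 3/140
  (Z=0, X=2, W=2, Y=1) weight 1/35
  (Z=0, X=2, W=2, Y=2) weight 1/35
  (Z=0, X=2, W=2, Y=3) weight 3/140
  (Z=1, X=1, W=1, Y=0) weight 1/120
  … 7 more
Group by X:
  weight(X=1) = 1/15
  weight(X=2) = 1/5
Total weight = 1/15 + 1/5 = 4/15
P(X=1 | obs) = 1/15 / 4/15 = 1/4
P(X=2 | obs) = 1/5 / 4/15 = 3/4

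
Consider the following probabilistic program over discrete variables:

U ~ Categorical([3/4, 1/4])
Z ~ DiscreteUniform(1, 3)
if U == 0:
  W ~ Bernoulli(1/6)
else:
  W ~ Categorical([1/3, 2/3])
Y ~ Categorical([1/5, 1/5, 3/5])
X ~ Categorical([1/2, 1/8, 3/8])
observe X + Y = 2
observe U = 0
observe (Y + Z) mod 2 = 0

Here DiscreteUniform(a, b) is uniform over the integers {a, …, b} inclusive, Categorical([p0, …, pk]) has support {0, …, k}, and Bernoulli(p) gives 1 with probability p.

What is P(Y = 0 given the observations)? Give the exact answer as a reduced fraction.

P(Y = 0 | obs) = 3/17

Enumerate traces; 8 have nonzero weight after conditioning:
  (U=0, Z=1, W=0, Y=1, X=1) weight 1/192
  (U=0, Z=1, W=1, Y=1, X=1) weight 1/960
  (U=0, Z=2, W=0, Y=0, X=2) weight 1/64
  (U=0, Z=2, W=0, Y=2, X=0) weight 1/16
  (U=0, Z=2, W=1, Y=0, X=2) weight 1/320
  (U=0, Z=2, W=1, Y=2, X=0) weight 1/80
  (U=0, Z=3, W=0, Y=1, X=1) weight 1/192
  (U=0, Z=3, W=1, Y=1, X=1) weight 1/960
Group by Y:
  weight(Y=0) = 3/160
  weight(Y=1) = 1/80
  weight(Y=2) = 3/40
Total weight = 3/160 + 1/80 + 3/40 = 17/160
P(Y=0 | obs) = 3/160 / 17/160 = 3/17
P(Y=1 | obs) = 1/80 / 17/160 = 2/17
P(Y=2 | obs) = 3/40 / 17/160 = 12/17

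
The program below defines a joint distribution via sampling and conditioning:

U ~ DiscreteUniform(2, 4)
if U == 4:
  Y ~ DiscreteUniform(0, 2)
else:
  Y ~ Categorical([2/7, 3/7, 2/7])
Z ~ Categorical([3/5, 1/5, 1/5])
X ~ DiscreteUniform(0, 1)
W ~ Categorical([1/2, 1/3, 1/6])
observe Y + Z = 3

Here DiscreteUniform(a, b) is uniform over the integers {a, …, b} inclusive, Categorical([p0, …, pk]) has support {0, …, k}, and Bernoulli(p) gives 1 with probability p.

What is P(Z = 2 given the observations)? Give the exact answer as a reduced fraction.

Enumerate traces; 36 have nonzero weight after conditioning:
  (U=2, Y=1, Z=2, X=0, W=0) weight 1/140
  (U=2, Y=1, Z=2, X=0, W=1) weight 1/210
  (U=2, Y=1, Z=2, X=0, W=2) weight 1/420
  (U=2, Y=1, Z=2, X=1, W=0) weight 1/140
  (U=2, Y=1, Z=2, X=1, W=1) weight 1/210
  (U=2, Y=1, Z=2, X=1, W=2) weight 1/420
  (U=2, Y=2, Z=1, X=0, W=0) weight 1/210
  (U=2, Y=2, Z=1, X=0, W=1) weight 1/315
  … 28 more
Group by Z:
  weight(Z=1) = 19/315
  weight(Z=2) = 5/63
Total weight = 19/315 + 5/63 = 44/315
P(Z=1 | obs) = 19/315 / 44/315 = 19/44
P(Z=2 | obs) = 5/63 / 44/315 = 25/44

P(Z = 2 | obs) = 25/44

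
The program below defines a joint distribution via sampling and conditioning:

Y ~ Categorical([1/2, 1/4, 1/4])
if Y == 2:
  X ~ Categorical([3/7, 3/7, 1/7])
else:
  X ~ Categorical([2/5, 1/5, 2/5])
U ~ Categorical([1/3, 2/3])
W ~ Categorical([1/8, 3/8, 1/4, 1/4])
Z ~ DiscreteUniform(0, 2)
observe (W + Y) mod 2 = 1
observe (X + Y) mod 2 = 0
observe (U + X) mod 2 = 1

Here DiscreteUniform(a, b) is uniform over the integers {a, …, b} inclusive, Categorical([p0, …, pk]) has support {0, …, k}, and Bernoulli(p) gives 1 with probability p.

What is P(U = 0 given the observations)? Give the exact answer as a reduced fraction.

Enumerate traces; 30 have nonzero weight after conditioning:
  (Y=0, X=0, U=1, W=1, Z=0) weight 1/60
  (Y=0, X=0, U=1, W=1, Z=1) weight 1/60
  (Y=0, X=0, U=1, W=1, Z=2) weight 1/60
  (Y=0, X=0, U=1, W=3, Z=0) weight 1/90
  (Y=0, X=0, U=1, W=3, Z=1) weight 1/90
  (Y=0, X=0, U=1, W=3, Z=2) weight 1/90
  (Y=0, X=2, U=1, W=1, Z=0) weight 1/60
  (Y=0, X=2, U=1, W=1, Z=1) weight 1/60
  (Y=1, X=1, U=0, W=0, Z=0) weight 1/1440
  … 21 more
Group by U:
  weight(U=0) = 1/160
  weight(U=1) = 19/84
Total weight = 1/160 + 19/84 = 781/3360
P(U=0 | obs) = 1/160 / 781/3360 = 21/781
P(U=1 | obs) = 19/84 / 781/3360 = 760/781

P(U = 0 | obs) = 21/781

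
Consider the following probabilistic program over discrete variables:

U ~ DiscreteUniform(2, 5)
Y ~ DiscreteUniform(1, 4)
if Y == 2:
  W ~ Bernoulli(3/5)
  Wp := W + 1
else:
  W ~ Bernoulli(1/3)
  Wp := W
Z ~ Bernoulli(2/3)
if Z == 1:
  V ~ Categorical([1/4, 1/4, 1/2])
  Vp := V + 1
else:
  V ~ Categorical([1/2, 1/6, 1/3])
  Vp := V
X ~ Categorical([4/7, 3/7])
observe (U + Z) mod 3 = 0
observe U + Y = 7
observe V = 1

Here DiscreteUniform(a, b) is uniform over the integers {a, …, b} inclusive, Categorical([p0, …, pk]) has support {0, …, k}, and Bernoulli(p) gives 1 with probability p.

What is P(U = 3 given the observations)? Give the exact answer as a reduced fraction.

Enumerate traces; 8 have nonzero weight after conditioning:
  (U=3, Y=4, W=0, Z=0, V=1, X=0) weight 1/756
  (U=3, Y=4, W=0, Z=0, V=1, X=1) weight 1/1008
  (U=3, Y=4, W=1, Z=0, V=1, X=0) weight 1/1512
  (U=3, Y=4, W=1, Z=0, V=1, X=1) weight 1/2016
  (U=5, Y=2, W=0, Z=1, V=1, X=0) weight 1/420
  (U=5, Y=2, W=0, Z=1, V=1, X=1) weight 1/560
  (U=5, Y=2, W=1, Z=1, V=1, X=0) weight 1/280
  (U=5, Y=2, W=1, Z=1, V=1, X=1) weight 3/1120
Group by U:
  weight(U=3) = 1/288
  weight(U=5) = 1/96
Total weight = 1/288 + 1/96 = 1/72
P(U=3 | obs) = 1/288 / 1/72 = 1/4
P(U=5 | obs) = 1/96 / 1/72 = 3/4

P(U = 3 | obs) = 1/4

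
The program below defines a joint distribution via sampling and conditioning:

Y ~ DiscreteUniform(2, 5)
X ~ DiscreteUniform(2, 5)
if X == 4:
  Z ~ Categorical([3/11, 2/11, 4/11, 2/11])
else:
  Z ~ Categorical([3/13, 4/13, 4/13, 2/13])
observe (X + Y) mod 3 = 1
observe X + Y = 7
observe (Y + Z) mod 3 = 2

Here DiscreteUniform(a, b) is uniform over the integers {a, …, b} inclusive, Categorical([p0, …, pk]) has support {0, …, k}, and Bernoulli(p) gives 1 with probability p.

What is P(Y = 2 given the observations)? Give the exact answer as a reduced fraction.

Enumerate traces; 6 have nonzero weight after conditioning:
  (Y=2, X=5, Z=0) weight 3/208
  (Y=2, X=5, Z=3) weight 1/104
  (Y=3, X=4, Z=2) weight 1/44
  (Y=4, X=3, Z=1) weight 1/52
  (Y=5, X=2, Z=0) weight 3/208
  (Y=5, X=2, Z=3) weight 1/104
Group by Y:
  weight(Y=2) = 5/208
  weight(Y=3) = 1/44
  weight(Y=4) = 1/52
  weight(Y=5) = 5/208
Total weight = 5/208 + 1/44 + 1/52 + 5/208 = 103/1144
P(Y=2 | obs) = 5/208 / 103/1144 = 55/206
P(Y=3 | obs) = 1/44 / 103/1144 = 26/103
P(Y=4 | obs) = 1/52 / 103/1144 = 22/103
P(Y=5 | obs) = 5/208 / 103/1144 = 55/206

P(Y = 2 | obs) = 55/206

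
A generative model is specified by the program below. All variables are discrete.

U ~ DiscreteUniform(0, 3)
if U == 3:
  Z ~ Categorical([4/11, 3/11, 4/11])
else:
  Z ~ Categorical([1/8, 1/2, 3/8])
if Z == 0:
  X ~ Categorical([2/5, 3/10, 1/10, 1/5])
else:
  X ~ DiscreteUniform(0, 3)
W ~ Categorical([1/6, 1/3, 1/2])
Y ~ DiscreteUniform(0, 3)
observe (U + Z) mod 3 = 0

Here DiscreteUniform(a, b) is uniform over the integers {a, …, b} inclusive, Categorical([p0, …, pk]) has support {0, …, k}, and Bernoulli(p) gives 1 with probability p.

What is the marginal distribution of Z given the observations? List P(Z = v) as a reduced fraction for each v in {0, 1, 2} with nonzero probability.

Enumerate traces; 192 have nonzero weight after conditioning:
  (U=0, Z=0, X=0, W=0, Y=0) weight 1/1920
  (U=0, Z=0, X=0, W=0, Y=1) weight 1/1920
  (U=0, Z=0, X=0, W=0, Y=2) weight 1/1920
  (U=0, Z=0, X=0, W=0, Y=3) weight 1/1920
  (U=0, Z=0, X=0, W=1, Y=0) weight 1/960
  (U=0, Z=0, X=0, W=1, Y=1) weight 1/960
  (U=0, Z=0, X=0, W=1, Y=2) weight 1/960
  (U=0, Z=0, X=0, W=1, Y=3) weight 1/960
  (U=1, Z=2, X=0, W=0, Y=0) weight 1/1024
  (U=2, Z=1, X=0, W=0, Y=0) weight 1/768
  … 182 more
Group by Z:
  weight(Z=0) = 43/352
  weight(Z=1) = 1/8
  weight(Z=2) = 3/32
Total weight = 43/352 + 1/8 + 3/32 = 15/44
P(Z=0 | obs) = 43/352 / 15/44 = 43/120
P(Z=1 | obs) = 1/8 / 15/44 = 11/30
P(Z=2 | obs) = 3/32 / 15/44 = 11/40

P(Z=0) = 43/120, P(Z=1) = 11/30, P(Z=2) = 11/40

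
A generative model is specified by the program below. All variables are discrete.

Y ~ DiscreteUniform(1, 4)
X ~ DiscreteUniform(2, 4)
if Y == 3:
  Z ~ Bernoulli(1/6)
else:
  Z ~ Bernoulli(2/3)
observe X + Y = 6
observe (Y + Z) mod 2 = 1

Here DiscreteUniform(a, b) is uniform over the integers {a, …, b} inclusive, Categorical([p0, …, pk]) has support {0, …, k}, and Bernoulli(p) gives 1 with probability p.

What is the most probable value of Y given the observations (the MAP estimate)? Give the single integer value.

argmax_v P(Y = v | obs) = 3

Enumerate traces; 3 have nonzero weight after conditioning:
  (Y=2, X=4, Z=1) weight 1/18
  (Y=3, X=3, Z=0) weight 5/72
  (Y=4, X=2, Z=1) weight 1/18
Group by Y:
  weight(Y=2) = 1/18
  weight(Y=3) = 5/72
  weight(Y=4) = 1/18
Total weight = 1/18 + 5/72 + 1/18 = 13/72
P(Y=2 | obs) = 1/18 / 13/72 = 4/13
P(Y=3 | obs) = 5/72 / 13/72 = 5/13
P(Y=4 | obs) = 1/18 / 13/72 = 4/13
argmax = 3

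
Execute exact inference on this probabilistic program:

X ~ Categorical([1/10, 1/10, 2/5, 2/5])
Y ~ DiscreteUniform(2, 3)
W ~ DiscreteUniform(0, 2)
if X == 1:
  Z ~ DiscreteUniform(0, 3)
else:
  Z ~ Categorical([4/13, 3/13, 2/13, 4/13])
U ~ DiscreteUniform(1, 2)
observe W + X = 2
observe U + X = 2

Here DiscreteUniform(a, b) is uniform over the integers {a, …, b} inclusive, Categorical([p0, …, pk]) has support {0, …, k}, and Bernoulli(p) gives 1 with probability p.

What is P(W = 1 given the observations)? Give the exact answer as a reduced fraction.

P(W = 1 | obs) = 1/2

Enumerate traces; 16 have nonzero weight after conditioning:
  (X=0, Y=2, W=2, Z=0, U=2) weight 1/390
  (X=0, Y=2, W=2, Z=1, U=2) weight 1/520
  (X=0, Y=2, W=2, Z=2, U=2) weight 1/780
  (X=0, Y=2, W=2, Z=3, U=2) weight 1/390
  (X=0, Y=3, W=2, Z=0, U=2) weight 1/390
  (X=0, Y=3, W=2, Z=1, U=2) weight 1/520
  (X=0, Y=3, W=2, Z=2, U=2) weight 1/780
  (X=0, Y=3, W=2, Z=3, U=2) weight 1/390
  (X=1, Y=2, W=1, Z=0, U=1) weight 1/480
  … 7 more
Group by W:
  weight(W=1) = 1/60
  weight(W=2) = 1/60
Total weight = 1/60 + 1/60 = 1/30
P(W=1 | obs) = 1/60 / 1/30 = 1/2
P(W=2 | obs) = 1/60 / 1/30 = 1/2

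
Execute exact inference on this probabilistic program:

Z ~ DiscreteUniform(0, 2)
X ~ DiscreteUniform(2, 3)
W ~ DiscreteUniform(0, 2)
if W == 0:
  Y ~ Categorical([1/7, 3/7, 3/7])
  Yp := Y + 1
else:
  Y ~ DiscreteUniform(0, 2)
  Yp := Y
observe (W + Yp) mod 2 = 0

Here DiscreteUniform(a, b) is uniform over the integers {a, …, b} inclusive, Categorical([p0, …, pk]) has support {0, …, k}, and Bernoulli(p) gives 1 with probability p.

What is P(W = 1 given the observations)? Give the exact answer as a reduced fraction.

Enumerate traces; 24 have nonzero weight after conditioning:
  (Z=0, X=2, W=0, Y=1) weight 1/42
  (Z=0, X=2, W=1, Y=1) weight 1/54
  (Z=0, X=2, W=2, Y=0) weight 1/54
  (Z=0, X=2, W=2, Y=2) weight 1/54
  (Z=0, X=3, W=0, Y=1) weight 1/42
  (Z=0, X=3, W=1, Y=1) weight 1/54
  (Z=0, X=3, W=2, Y=0) weight 1/54
  (Z=0, X=3, W=2, Y=2) weight 1/54
  … 16 more
Group by W:
  weight(W=0) = 1/7
  weight(W=1) = 1/9
  weight(W=2) = 2/9
Total weight = 1/7 + 1/9 + 2/9 = 10/21
P(W=0 | obs) = 1/7 / 10/21 = 3/10
P(W=1 | obs) = 1/9 / 10/21 = 7/30
P(W=2 | obs) = 2/9 / 10/21 = 7/15

P(W = 1 | obs) = 7/30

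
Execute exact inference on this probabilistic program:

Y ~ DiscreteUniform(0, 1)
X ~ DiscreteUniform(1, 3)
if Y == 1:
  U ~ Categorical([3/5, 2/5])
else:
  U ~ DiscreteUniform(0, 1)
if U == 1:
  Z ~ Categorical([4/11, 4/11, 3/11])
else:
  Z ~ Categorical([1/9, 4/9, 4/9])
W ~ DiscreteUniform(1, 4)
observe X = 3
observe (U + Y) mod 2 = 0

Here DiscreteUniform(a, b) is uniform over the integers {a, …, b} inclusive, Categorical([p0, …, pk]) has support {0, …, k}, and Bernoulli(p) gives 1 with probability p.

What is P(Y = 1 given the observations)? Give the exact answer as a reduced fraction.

Enumerate traces; 24 have nonzero weight after conditioning:
  (Y=0, X=3, U=0, Z=0, W=1) weight 1/432
  (Y=0, X=3, U=0, Z=0, W=2) weight 1/432
  (Y=0, X=3, U=0, Z=0, W=3) weight 1/432
  (Y=0, X=3, U=0, Z=0, W=4) weight 1/432
  (Y=0, X=3, U=0, Z=1, W=1) weight 1/108
  (Y=0, X=3, U=0, Z=1, W=2) weight 1/108
  (Y=0, X=3, U=0, Z=1, W=3) weight 1/108
  (Y=0, X=3, U=0, Z=1, W=4) weight 1/108
  (Y=1, X=3, U=1, Z=0, W=1) weight 1/165
  … 15 more
Group by Y:
  weight(Y=0) = 1/12
  weight(Y=1) = 1/15
Total weight = 1/12 + 1/15 = 3/20
P(Y=0 | obs) = 1/12 / 3/20 = 5/9
P(Y=1 | obs) = 1/15 / 3/20 = 4/9

P(Y = 1 | obs) = 4/9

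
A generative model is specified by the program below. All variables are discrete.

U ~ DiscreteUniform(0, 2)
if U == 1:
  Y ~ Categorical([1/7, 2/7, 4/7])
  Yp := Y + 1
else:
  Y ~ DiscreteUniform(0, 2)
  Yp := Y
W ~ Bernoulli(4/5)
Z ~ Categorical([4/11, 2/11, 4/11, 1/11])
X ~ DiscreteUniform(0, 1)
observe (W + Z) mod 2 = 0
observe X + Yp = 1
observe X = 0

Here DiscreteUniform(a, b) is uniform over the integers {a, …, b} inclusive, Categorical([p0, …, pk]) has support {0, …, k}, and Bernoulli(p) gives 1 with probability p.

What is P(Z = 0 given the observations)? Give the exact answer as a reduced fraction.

Enumerate traces; 12 have nonzero weight after conditioning:
  (U=0, Y=1, W=0, Z=0, X=0) weight 2/495
  (U=0, Y=1, W=0, Z=2, X=0) weight 2/495
  (U=0, Y=1, W=1, Z=1, X=0) weight 4/495
  (U=0, Y=1, W=1, Z=3, X=0) weight 2/495
  (U=1, Y=0, W=0, Z=0, X=0) weight 2/1155
  (U=1, Y=0, W=0, Z=2, X=0) weight 2/1155
  (U=1, Y=0, W=1, Z=1, X=0) weight 4/1155
  (U=1, Y=0, W=1, Z=3, X=0) weight 2/1155
  … 4 more
Group by Z:
  weight(Z=0) = 34/3465
  weight(Z=1) = 68/3465
  weight(Z=2) = 34/3465
  weight(Z=3) = 34/3465
Total weight = 34/3465 + 68/3465 + 34/3465 + 34/3465 = 34/693
P(Z=0 | obs) = 34/3465 / 34/693 = 1/5
P(Z=1 | obs) = 68/3465 / 34/693 = 2/5
P(Z=2 | obs) = 34/3465 / 34/693 = 1/5
P(Z=3 | obs) = 34/3465 / 34/693 = 1/5

P(Z = 0 | obs) = 1/5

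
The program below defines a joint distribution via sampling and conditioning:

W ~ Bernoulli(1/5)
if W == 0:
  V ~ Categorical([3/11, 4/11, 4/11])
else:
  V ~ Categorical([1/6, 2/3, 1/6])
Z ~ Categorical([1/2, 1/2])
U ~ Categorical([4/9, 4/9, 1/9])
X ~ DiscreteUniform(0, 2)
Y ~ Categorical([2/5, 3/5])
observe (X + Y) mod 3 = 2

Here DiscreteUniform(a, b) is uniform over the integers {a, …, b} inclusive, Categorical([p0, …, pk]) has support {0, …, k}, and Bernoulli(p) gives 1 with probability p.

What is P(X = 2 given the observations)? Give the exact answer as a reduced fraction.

Enumerate traces; 72 have nonzero weight after conditioning:
  (W=0, V=0, Z=0, U=0, X=1, Y=1) weight 8/825
  (W=0, V=0, Z=0, U=0, X=2, Y=0) weight 16/2475
  (W=0, V=0, Z=0, U=1, X=1, Y=1) weight 8/825
  (W=0, V=0, Z=0, U=1, X=2, Y=0) weight 16/2475
  (W=0, V=0, Z=0, U=2, X=1, Y=1) weight 2/825
  (W=0, V=0, Z=0, U=2, X=2, Y=0) weight 4/2475
  (W=0, V=0, Z=1, U=0, X=1, Y=1) weight 8/825
  (W=0, V=0, Z=1, U=0, X=2, Y=0) weight 16/2475
  … 64 more
Group by X:
  weight(X=1) = 1/5
  weight(X=2) = 2/15
Total weight = 1/5 + 2/15 = 1/3
P(X=1 | obs) = 1/5 / 1/3 = 3/5
P(X=2 | obs) = 2/15 / 1/3 = 2/5

P(X = 2 | obs) = 2/5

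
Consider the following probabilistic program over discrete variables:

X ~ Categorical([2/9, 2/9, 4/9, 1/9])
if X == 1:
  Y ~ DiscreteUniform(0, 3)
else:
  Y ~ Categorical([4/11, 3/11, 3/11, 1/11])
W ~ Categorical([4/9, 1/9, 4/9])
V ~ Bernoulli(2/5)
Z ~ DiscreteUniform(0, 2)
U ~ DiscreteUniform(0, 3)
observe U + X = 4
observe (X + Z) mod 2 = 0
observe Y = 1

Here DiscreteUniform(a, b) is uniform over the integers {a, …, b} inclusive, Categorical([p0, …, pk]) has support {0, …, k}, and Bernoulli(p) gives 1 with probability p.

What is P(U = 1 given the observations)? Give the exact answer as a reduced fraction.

Enumerate traces; 24 have nonzero weight after conditioning:
  (X=1, Y=1, W=0, V=0, Z=1, U=3) weight 1/810
  (X=1, Y=1, W=0, V=1, Z=1, U=3) weight 1/1215
  (X=1, Y=1, W=1, V=0, Z=1, U=3) weight 1/3240
  (X=1, Y=1, W=1, V=1, Z=1, U=3) weight 1/4860
  (X=1, Y=1, W=2, V=0, Z=1, U=3) weight 1/810
  (X=1, Y=1, W=2, V=1, Z=1, U=3) weight 1/1215
  (X=2, Y=1, W=0, V=0, Z=0, U=2) weight 4/1485
  (X=2, Y=1, W=0, V=0, Z=2, U=2) weight 4/1485
  (X=3, Y=1, W=0, V=0, Z=1, U=1) weight 1/1485
  … 15 more
Group by U:
  weight(U=1) = 1/396
  weight(U=2) = 2/99
  weight(U=3) = 1/216
Total weight = 1/396 + 2/99 + 1/216 = 65/2376
P(U=1 | obs) = 1/396 / 65/2376 = 6/65
P(U=2 | obs) = 2/99 / 65/2376 = 48/65
P(U=3 | obs) = 1/216 / 65/2376 = 11/65

P(U = 1 | obs) = 6/65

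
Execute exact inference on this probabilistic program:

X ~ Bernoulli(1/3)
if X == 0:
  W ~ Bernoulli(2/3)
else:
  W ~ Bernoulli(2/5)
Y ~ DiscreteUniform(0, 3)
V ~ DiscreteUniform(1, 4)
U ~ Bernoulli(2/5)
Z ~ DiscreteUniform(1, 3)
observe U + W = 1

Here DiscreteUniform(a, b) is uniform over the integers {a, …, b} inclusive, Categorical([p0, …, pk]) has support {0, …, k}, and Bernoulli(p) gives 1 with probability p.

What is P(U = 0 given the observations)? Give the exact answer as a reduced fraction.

Enumerate traces; 192 have nonzero weight after conditioning:
  (X=0, W=0, Y=0, V=1, U=1, Z=1) weight 1/540
  (X=0, W=0, Y=0, V=1, U=1, Z=2) weight 1/540
  (X=0, W=0, Y=0, V=1, U=1, Z=3) weight 1/540
  (X=0, W=0, Y=0, V=2, U=1, Z=1) weight 1/540
  (X=0, W=0, Y=0, V=2, U=1, Z=2) weight 1/540
  (X=0, W=0, Y=0, V=2, U=1, Z=3) weight 1/540
  (X=0, W=0, Y=0, V=3, U=1, Z=1) weight 1/540
  (X=0, W=0, Y=0, V=3, U=1, Z=2) weight 1/540
  (X=0, W=1, Y=0, V=1, U=0, Z=1) weight 1/180
  … 183 more
Group by U:
  weight(U=0) = 26/75
  weight(U=1) = 38/225
Total weight = 26/75 + 38/225 = 116/225
P(U=0 | obs) = 26/75 / 116/225 = 39/58
P(U=1 | obs) = 38/225 / 116/225 = 19/58

P(U = 0 | obs) = 39/58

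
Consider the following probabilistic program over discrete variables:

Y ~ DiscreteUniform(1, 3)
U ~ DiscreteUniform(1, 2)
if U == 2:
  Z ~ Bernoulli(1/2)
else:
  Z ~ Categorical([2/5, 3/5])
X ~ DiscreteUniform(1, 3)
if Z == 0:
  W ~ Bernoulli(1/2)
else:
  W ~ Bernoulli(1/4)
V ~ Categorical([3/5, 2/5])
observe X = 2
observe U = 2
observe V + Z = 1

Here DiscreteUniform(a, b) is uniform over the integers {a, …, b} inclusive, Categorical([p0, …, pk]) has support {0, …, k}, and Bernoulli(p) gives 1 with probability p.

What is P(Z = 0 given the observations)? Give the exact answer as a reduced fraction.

Enumerate traces; 12 have nonzero weight after conditioning:
  (Y=1, U=2, Z=0, X=2, W=0, V=1) weight 1/180
  (Y=1, U=2, Z=0, X=2, W=1, V=1) weight 1/180
  (Y=1, U=2, Z=1, X=2, W=0, V=0) weight 1/80
  (Y=1, U=2, Z=1, X=2, W=1, V=0) weight 1/240
  (Y=2, U=2, Z=0, X=2, W=0, V=1) weight 1/180
  (Y=2, U=2, Z=0, X=2, W=1, V=1) weight 1/180
  (Y=2, U=2, Z=1, X=2, W=0, V=0) weight 1/80
  (Y=2, U=2, Z=1, X=2, W=1, V=0) weight 1/240
  … 4 more
Group by Z:
  weight(Z=0) = 1/30
  weight(Z=1) = 1/20
Total weight = 1/30 + 1/20 = 1/12
P(Z=0 | obs) = 1/30 / 1/12 = 2/5
P(Z=1 | obs) = 1/20 / 1/12 = 3/5

P(Z = 0 | obs) = 2/5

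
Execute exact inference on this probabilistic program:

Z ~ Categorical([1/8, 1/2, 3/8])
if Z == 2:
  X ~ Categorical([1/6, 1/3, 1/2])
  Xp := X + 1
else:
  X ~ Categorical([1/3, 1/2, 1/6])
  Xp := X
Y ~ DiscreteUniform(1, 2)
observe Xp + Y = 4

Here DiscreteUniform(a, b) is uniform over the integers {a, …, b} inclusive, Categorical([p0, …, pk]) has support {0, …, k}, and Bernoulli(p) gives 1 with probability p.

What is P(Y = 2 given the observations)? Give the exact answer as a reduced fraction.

P(Y = 2 | obs) = 11/20

Enumerate traces; 4 have nonzero weight after conditioning:
  (Z=0, X=2, Y=2) weight 1/96
  (Z=1, X=2, Y=2) weight 1/24
  (Z=2, X=1, Y=2) weight 1/16
  (Z=2, X=2, Y=1) weight 3/32
Group by Y:
  weight(Y=1) = 3/32
  weight(Y=2) = 11/96
Total weight = 3/32 + 11/96 = 5/24
P(Y=1 | obs) = 3/32 / 5/24 = 9/20
P(Y=2 | obs) = 11/96 / 5/24 = 11/20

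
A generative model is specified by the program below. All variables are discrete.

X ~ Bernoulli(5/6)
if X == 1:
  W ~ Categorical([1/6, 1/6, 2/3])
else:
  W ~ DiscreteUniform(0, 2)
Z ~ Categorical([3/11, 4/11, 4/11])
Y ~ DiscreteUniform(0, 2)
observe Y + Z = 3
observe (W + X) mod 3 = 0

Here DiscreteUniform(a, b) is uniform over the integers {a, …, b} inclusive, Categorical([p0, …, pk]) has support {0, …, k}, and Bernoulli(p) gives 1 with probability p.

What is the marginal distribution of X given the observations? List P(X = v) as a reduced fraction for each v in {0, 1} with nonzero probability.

Enumerate traces; 4 have nonzero weight after conditioning:
  (X=0, W=0, Z=1, Y=2) weight 2/297
  (X=0, W=0, Z=2, Y=1) weight 2/297
  (X=1, W=2, Z=1, Y=2) weight 20/297
  (X=1, W=2, Z=2, Y=1) weight 20/297
Group by X:
  weight(X=0) = 4/297
  weight(X=1) = 40/297
Total weight = 4/297 + 40/297 = 4/27
P(X=0 | obs) = 4/297 / 4/27 = 1/11
P(X=1 | obs) = 40/297 / 4/27 = 10/11

P(X=0) = 1/11, P(X=1) = 10/11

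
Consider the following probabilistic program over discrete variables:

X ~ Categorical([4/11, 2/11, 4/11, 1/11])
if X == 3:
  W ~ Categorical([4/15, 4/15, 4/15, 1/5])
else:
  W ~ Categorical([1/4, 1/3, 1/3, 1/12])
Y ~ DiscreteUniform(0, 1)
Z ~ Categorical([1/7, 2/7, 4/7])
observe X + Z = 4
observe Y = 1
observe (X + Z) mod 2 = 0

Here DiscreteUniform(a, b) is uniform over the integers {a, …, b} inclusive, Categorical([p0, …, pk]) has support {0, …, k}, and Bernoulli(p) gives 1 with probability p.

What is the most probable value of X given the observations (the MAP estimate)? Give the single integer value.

Enumerate traces; 8 have nonzero weight after conditioning:
  (X=2, W=0, Y=1, Z=2) weight 2/77
  (X=2, W=1, Y=1, Z=2) weight 8/231
  (X=2, W=2, Y=1, Z=2) weight 8/231
  (X=2, W=3, Y=1, Z=2) weight 2/231
  (X=3, W=0, Y=1, Z=1) weight 4/1155
  (X=3, W=1, Y=1, Z=1) weight 4/1155
  (X=3, W=2, Y=1, Z=1) weight 4/1155
  (X=3, W=3, Y=1, Z=1) weight 1/385
Group by X:
  weight(X=2) = 8/77
  weight(X=3) = 1/77
Total weight = 8/77 + 1/77 = 9/77
P(X=2 | obs) = 8/77 / 9/77 = 8/9
P(X=3 | obs) = 1/77 / 9/77 = 1/9
argmax = 2

argmax_v P(X = v | obs) = 2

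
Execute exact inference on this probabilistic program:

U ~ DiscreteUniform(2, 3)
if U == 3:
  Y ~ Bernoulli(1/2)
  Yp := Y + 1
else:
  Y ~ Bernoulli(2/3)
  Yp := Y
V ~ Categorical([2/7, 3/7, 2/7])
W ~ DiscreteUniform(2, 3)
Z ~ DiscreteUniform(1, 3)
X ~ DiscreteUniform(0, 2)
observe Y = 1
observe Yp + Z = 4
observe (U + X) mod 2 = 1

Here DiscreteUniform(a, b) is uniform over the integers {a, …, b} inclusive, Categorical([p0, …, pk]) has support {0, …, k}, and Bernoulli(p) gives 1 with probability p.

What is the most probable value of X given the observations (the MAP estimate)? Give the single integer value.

Enumerate traces; 18 have nonzero weight after conditioning:
  (U=2, Y=1, V=0, W=2, Z=3, X=1) weight 1/189
  (U=2, Y=1, V=0, W=3, Z=3, X=1) weight 1/189
  (U=2, Y=1, V=1, W=2, Z=3, X=1) weight 1/126
  (U=2, Y=1, V=1, W=3, Z=3, X=1) weight 1/126
  (U=2, Y=1, V=2, W=2, Z=3, X=1) weight 1/189
  (U=2, Y=1, V=2, W=3, Z=3, X=1) weight 1/189
  (U=3, Y=1, V=0, W=2, Z=2, X=0) weight 1/252
  (U=3, Y=1, V=0, W=2, Z=2, X=2) weight 1/252
  … 10 more
Group by X:
  weight(X=0) = 1/36
  weight(X=1) = 1/27
  weight(X=2) = 1/36
Total weight = 1/36 + 1/27 + 1/36 = 5/54
P(X=0 | obs) = 1/36 / 5/54 = 3/10
P(X=1 | obs) = 1/27 / 5/54 = 2/5
P(X=2 | obs) = 1/36 / 5/54 = 3/10
argmax = 1

argmax_v P(X = v | obs) = 1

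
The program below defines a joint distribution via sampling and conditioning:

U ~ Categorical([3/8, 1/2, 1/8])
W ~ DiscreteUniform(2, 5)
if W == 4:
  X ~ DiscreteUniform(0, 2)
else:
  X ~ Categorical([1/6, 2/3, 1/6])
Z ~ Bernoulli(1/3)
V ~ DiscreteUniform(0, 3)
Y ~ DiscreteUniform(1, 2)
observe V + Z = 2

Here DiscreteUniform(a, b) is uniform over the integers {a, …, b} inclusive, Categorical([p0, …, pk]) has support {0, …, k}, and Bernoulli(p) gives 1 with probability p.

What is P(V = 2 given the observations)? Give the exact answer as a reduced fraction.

P(V = 2 | obs) = 2/3

Enumerate traces; 144 have nonzero weight after conditioning:
  (U=0, W=2, X=0, Z=0, V=2, Y=1) weight 1/768
  (U=0, W=2, X=0, Z=0, V=2, Y=2) weight 1/768
  (U=0, W=2, X=0, Z=1, V=1, Y=1) weight 1/1536
  (U=0, W=2, X=0, Z=1, V=1, Y=2) weight 1/1536
  (U=0, W=2, X=1, Z=0, V=2, Y=1) weight 1/192
  (U=0, W=2, X=1, Z=0, V=2, Y=2) weight 1/192
  (U=0, W=2, X=1, Z=1, V=1, Y=1) weight 1/384
  (U=0, W=2, X=1, Z=1, V=1, Y=2) weight 1/384
  … 136 more
Group by V:
  weight(V=1) = 1/12
  weight(V=2) = 1/6
Total weight = 1/12 + 1/6 = 1/4
P(V=1 | obs) = 1/12 / 1/4 = 1/3
P(V=2 | obs) = 1/6 / 1/4 = 2/3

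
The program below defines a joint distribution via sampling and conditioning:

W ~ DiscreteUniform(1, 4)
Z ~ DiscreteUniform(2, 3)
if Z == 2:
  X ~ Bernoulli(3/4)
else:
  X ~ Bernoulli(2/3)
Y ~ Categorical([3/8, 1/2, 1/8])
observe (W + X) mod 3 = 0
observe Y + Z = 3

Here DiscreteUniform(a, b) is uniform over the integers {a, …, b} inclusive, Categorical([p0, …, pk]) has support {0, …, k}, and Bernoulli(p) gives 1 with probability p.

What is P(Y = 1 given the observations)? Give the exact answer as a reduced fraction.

Enumerate traces; 4 have nonzero weight after conditioning:
  (W=2, Z=2, X=1, Y=1) weight 3/64
  (W=2, Z=3, X=1, Y=0) weight 1/32
  (W=3, Z=2, X=0, Y=1) weight 1/64
  (W=3, Z=3, X=0, Y=0) weight 1/64
Group by Y:
  weight(Y=0) = 3/64
  weight(Y=1) = 1/16
Total weight = 3/64 + 1/16 = 7/64
P(Y=0 | obs) = 3/64 / 7/64 = 3/7
P(Y=1 | obs) = 1/16 / 7/64 = 4/7

P(Y = 1 | obs) = 4/7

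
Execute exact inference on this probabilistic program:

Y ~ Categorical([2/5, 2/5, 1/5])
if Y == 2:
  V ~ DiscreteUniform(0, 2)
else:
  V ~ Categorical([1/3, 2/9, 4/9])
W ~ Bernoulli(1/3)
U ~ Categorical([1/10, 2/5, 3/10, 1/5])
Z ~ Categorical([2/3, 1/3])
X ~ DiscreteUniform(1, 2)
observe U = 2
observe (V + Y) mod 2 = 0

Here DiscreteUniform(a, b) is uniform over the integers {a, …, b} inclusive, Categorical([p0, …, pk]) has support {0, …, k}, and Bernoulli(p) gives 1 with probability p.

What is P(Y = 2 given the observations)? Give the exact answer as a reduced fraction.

Enumerate traces; 40 have nonzero weight after conditioning:
  (Y=0, V=0, W=0, U=2, Z=0, X=1) weight 2/225
  (Y=0, V=0, W=0, U=2, Z=0, X=2) weight 2/225
  (Y=0, V=0, W=0, U=2, Z=1, X=1) weight 1/225
  (Y=0, V=0, W=0, U=2, Z=1, X=2) weight 1/225
  (Y=0, V=0, W=1, U=2, Z=0, X=1) weight 1/225
  (Y=0, V=0, W=1, U=2, Z=0, X=2) weight 1/225
  (Y=0, V=0, W=1, U=2, Z=1, X=1) weight 1/450
  (Y=0, V=0, W=1, U=2, Z=1, X=2) weight 1/450
  (Y=1, V=1, W=0, U=2, Z=0, X=1) weight 4/675
  (Y=2, V=0, W=0, U=2, Z=0, X=1) weight 1/225
  … 30 more
Group by Y:
  weight(Y=0) = 7/75
  weight(Y=1) = 2/75
  weight(Y=2) = 1/25
Total weight = 7/75 + 2/75 + 1/25 = 4/25
P(Y=0 | obs) = 7/75 / 4/25 = 7/12
P(Y=1 | obs) = 2/75 / 4/25 = 1/6
P(Y=2 | obs) = 1/25 / 4/25 = 1/4

P(Y = 2 | obs) = 1/4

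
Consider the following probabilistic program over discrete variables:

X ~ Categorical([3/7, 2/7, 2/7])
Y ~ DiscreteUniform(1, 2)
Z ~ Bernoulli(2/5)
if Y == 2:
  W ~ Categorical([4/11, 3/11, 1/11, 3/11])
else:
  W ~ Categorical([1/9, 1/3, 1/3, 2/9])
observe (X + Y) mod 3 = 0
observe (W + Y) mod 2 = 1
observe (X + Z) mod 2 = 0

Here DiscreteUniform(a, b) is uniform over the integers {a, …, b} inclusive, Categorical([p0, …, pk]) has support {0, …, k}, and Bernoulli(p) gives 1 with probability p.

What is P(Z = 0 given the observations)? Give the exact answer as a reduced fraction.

P(Z = 0 | obs) = 11/20

Enumerate traces; 4 have nonzero weight after conditioning:
  (X=1, Y=2, Z=1, W=1) weight 6/385
  (X=1, Y=2, Z=1, W=3) weight 6/385
  (X=2, Y=1, Z=0, W=0) weight 1/105
  (X=2, Y=1, Z=0, W=2) weight 1/35
Group by Z:
  weight(Z=0) = 4/105
  weight(Z=1) = 12/385
Total weight = 4/105 + 12/385 = 16/231
P(Z=0 | obs) = 4/105 / 16/231 = 11/20
P(Z=1 | obs) = 12/385 / 16/231 = 9/20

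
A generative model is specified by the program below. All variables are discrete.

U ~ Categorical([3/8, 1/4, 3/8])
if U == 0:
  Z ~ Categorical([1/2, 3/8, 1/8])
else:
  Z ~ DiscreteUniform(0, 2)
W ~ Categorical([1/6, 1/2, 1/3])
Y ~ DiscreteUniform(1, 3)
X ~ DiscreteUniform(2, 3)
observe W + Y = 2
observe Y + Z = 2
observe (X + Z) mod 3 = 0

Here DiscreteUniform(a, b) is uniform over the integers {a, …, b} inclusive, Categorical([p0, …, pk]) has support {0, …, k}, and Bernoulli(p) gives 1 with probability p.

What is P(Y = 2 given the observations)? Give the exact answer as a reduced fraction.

P(Y = 2 | obs) = 76/277

Enumerate traces; 6 have nonzero weight after conditioning:
  (U=0, Z=0, W=0, Y=2, X=3) weight 1/192
  (U=0, Z=1, W=1, Y=1, X=2) weight 3/256
  (U=1, Z=0, W=0, Y=2, X=3) weight 1/432
  (U=1, Z=1, W=1, Y=1, X=2) weight 1/144
  (U=2, Z=0, W=0, Y=2, X=3) weight 1/288
  (U=2, Z=1, W=1, Y=1, X=2) weight 1/96
Group by Y:
  weight(Y=1) = 67/2304
  weight(Y=2) = 19/1728
Total weight = 67/2304 + 19/1728 = 277/6912
P(Y=1 | obs) = 67/2304 / 277/6912 = 201/277
P(Y=2 | obs) = 19/1728 / 277/6912 = 76/277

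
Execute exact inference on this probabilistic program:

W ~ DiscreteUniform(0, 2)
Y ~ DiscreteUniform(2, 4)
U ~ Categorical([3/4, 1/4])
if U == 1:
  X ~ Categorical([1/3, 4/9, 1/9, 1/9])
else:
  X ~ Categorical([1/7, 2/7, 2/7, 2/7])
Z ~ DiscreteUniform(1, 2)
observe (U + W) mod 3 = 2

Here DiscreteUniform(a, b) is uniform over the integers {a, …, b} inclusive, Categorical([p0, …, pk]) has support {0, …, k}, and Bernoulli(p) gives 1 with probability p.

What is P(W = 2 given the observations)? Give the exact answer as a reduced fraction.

P(W = 2 | obs) = 3/4

Enumerate traces; 48 have nonzero weight after conditioning:
  (W=1, Y=2, U=1, X=0, Z=1) weight 1/216
  (W=1, Y=2, U=1, X=0, Z=2) weight 1/216
  (W=1, Y=2, U=1, X=1, Z=1) weight 1/162
  (W=1, Y=2, U=1, X=1, Z=2) weight 1/162
  (W=1, Y=2, U=1, X=2, Z=1) weight 1/648
  (W=1, Y=2, U=1, X=2, Z=2) weight 1/648
  (W=1, Y=2, U=1, X=3, Z=1) weight 1/648
  (W=1, Y=2, U=1, X=3, Z=2) weight 1/648
  (W=2, Y=2, U=0, X=0, Z=1) weight 1/168
  … 39 more
Group by W:
  weight(W=1) = 1/12
  weight(W=2) = 1/4
Total weight = 1/12 + 1/4 = 1/3
P(W=1 | obs) = 1/12 / 1/3 = 1/4
P(W=2 | obs) = 1/4 / 1/3 = 3/4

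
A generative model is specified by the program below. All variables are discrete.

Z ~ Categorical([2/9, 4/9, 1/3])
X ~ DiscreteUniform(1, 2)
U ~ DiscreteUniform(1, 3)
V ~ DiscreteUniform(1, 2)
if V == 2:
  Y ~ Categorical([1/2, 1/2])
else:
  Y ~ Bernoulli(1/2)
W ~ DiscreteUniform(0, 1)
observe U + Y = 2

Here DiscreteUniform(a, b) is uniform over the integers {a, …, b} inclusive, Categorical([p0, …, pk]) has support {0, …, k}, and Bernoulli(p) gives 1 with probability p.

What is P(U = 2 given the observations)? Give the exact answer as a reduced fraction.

Enumerate traces; 48 have nonzero weight after conditioning:
  (Z=0, X=1, U=1, V=1, Y=1, W=0) weight 1/216
  (Z=0, X=1, U=1, V=1, Y=1, W=1) weight 1/216
  (Z=0, X=1, U=1, V=2, Y=1, W=0) weight 1/216
  (Z=0, X=1, U=1, V=2, Y=1, W=1) weight 1/216
  (Z=0, X=1, U=2, V=1, Y=0, W=0) weight 1/216
  (Z=0, X=1, U=2, V=1, Y=0, W=1) weight 1/216
  (Z=0, X=1, U=2, V=2, Y=0, W=0) weight 1/216
  (Z=0, X=1, U=2, V=2, Y=0, W=1) weight 1/216
  … 40 more
Group by U:
  weight(U=1) = 1/6
  weight(U=2) = 1/6
Total weight = 1/6 + 1/6 = 1/3
P(U=1 | obs) = 1/6 / 1/3 = 1/2
P(U=2 | obs) = 1/6 / 1/3 = 1/2

P(U = 2 | obs) = 1/2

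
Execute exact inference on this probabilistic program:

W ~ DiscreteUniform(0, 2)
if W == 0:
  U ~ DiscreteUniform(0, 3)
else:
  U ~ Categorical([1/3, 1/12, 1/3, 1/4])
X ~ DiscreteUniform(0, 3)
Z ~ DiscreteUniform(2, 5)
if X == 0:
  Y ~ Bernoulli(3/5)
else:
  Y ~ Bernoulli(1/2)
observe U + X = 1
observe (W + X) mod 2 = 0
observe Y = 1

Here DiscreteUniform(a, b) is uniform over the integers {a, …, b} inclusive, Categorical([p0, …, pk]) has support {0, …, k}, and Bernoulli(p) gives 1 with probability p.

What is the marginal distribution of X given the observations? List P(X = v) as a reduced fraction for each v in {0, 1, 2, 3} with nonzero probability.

P(X=0) = 6/11, P(X=1) = 5/11

Enumerate traces; 12 have nonzero weight after conditioning:
  (W=0, U=1, X=0, Z=2, Y=1) weight 1/320
  (W=0, U=1, X=0, Z=3, Y=1) weight 1/320
  (W=0, U=1, X=0, Z=4, Y=1) weight 1/320
  (W=0, U=1, X=0, Z=5, Y=1) weight 1/320
  (W=1, U=0, X=1, Z=2, Y=1) weight 1/288
  (W=1, U=0, X=1, Z=3, Y=1) weight 1/288
  (W=1, U=0, X=1, Z=4, Y=1) weight 1/288
  (W=1, U=0, X=1, Z=5, Y=1) weight 1/288
  … 4 more
Group by X:
  weight(X=0) = 1/60
  weight(X=1) = 1/72
Total weight = 1/60 + 1/72 = 11/360
P(X=0 | obs) = 1/60 / 11/360 = 6/11
P(X=1 | obs) = 1/72 / 11/360 = 5/11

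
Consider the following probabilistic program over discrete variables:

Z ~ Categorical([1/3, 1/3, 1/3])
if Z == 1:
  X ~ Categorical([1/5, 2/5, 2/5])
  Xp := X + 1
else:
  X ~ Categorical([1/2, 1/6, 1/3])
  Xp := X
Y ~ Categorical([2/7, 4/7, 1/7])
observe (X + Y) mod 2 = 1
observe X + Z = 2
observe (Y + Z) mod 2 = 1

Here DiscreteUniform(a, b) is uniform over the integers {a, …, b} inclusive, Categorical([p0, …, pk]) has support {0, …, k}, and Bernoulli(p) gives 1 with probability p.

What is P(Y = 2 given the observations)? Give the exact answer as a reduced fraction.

Enumerate traces; 4 have nonzero weight after conditioning:
  (Z=0, X=2, Y=1) weight 4/63
  (Z=1, X=1, Y=0) weight 4/105
  (Z=1, X=1, Y=2) weight 2/105
  (Z=2, X=0, Y=1) weight 2/21
Group by Y:
  weight(Y=0) = 4/105
  weight(Y=1) = 10/63
  weight(Y=2) = 2/105
Total weight = 4/105 + 10/63 + 2/105 = 68/315
P(Y=0 | obs) = 4/105 / 68/315 = 3/17
P(Y=1 | obs) = 10/63 / 68/315 = 25/34
P(Y=2 | obs) = 2/105 / 68/315 = 3/34

P(Y = 2 | obs) = 3/34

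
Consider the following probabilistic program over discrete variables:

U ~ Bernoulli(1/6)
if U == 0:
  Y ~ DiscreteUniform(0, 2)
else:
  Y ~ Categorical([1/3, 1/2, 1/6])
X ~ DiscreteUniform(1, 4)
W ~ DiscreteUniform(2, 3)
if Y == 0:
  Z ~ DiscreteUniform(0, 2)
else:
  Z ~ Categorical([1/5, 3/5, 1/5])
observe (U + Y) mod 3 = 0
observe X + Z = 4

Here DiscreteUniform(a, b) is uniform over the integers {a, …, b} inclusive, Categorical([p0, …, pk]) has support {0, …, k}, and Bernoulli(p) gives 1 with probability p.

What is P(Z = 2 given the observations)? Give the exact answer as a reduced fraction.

P(Z = 2 | obs) = 53/165

Enumerate traces; 12 have nonzero weight after conditioning:
  (U=0, Y=0, X=2, W=2, Z=2) weight 5/432
  (U=0, Y=0, X=2, W=3, Z=2) weight 5/432
  (U=0, Y=0, X=3, W=2, Z=1) weight 5/432
  (U=0, Y=0, X=3, W=3, Z=1) weight 5/432
  (U=0, Y=0, X=4, W=2, Z=0) weight 5/432
  (U=0, Y=0, X=4, W=3, Z=0) weight 5/432
  (U=1, Y=2, X=2, W=2, Z=2) weight 1/1440
  (U=1, Y=2, X=2, W=3, Z=2) weight 1/1440
  … 4 more
Group by Z:
  weight(Z=0) = 53/2160
  weight(Z=1) = 59/2160
  weight(Z=2) = 53/2160
Total weight = 53/2160 + 59/2160 + 53/2160 = 11/144
P(Z=0 | obs) = 53/2160 / 11/144 = 53/165
P(Z=1 | obs) = 59/2160 / 11/144 = 59/165
P(Z=2 | obs) = 53/2160 / 11/144 = 53/165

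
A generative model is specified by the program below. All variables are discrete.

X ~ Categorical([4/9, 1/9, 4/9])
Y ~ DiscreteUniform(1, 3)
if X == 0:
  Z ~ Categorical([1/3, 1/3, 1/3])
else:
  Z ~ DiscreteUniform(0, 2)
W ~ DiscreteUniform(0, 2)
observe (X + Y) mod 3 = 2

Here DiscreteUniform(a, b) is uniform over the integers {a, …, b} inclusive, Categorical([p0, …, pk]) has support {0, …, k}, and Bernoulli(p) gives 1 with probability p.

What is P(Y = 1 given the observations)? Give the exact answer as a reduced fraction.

Enumerate traces; 27 have nonzero weight after conditioning:
  (X=0, Y=2, Z=0, W=0) weight 4/243
  (X=0, Y=2, Z=0, W=1) weight 4/243
  (X=0, Y=2, Z=0, W=2) weight 4/243
  (X=0, Y=2, Z=1, W=0) weight 4/243
  (X=0, Y=2, Z=1, W=1) weight 4/243
  (X=0, Y=2, Z=1, W=2) weight 4/243
  (X=0, Y=2, Z=2, W=0) weight 4/243
  (X=0, Y=2, Z=2, W=1) weight 4/243
  (X=1, Y=1, Z=0, W=0) weight 1/243
  (X=2, Y=3, Z=0, W=0) weight 4/243
  … 17 more
Group by Y:
  weight(Y=1) = 1/27
  weight(Y=2) = 4/27
  weight(Y=3) = 4/27
Total weight = 1/27 + 4/27 + 4/27 = 1/3
P(Y=1 | obs) = 1/27 / 1/3 = 1/9
P(Y=2 | obs) = 4/27 / 1/3 = 4/9
P(Y=3 | obs) = 4/27 / 1/3 = 4/9

P(Y = 1 | obs) = 1/9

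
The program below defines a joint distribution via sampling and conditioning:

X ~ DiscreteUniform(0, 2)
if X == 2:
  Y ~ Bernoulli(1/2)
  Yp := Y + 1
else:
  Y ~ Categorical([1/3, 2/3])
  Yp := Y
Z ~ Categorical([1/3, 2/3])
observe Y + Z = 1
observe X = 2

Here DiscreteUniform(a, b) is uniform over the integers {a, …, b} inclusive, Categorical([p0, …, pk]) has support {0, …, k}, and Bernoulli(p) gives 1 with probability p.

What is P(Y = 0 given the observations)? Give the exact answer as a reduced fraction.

P(Y = 0 | obs) = 2/3

Enumerate traces; 2 have nonzero weight after conditioning:
  (X=2, Y=0, Z=1) weight 1/9
  (X=2, Y=1, Z=0) weight 1/18
Group by Y:
  weight(Y=0) = 1/9
  weight(Y=1) = 1/18
Total weight = 1/9 + 1/18 = 1/6
P(Y=0 | obs) = 1/9 / 1/6 = 2/3
P(Y=1 | obs) = 1/18 / 1/6 = 1/3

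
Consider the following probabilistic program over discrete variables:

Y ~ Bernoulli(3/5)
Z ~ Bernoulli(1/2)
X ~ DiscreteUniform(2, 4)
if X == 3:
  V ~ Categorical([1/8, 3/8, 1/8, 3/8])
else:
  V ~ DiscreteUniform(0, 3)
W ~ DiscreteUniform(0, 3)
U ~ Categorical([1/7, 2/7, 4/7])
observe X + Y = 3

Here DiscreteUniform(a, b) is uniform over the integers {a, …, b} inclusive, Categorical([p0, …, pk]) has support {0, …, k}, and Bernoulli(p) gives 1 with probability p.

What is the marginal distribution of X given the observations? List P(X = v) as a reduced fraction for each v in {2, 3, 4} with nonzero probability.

P(X=2) = 3/5, P(X=3) = 2/5

Enumerate traces; 192 have nonzero weight after conditioning:
  (Y=0, Z=0, X=3, V=0, W=0, U=0) weight 1/3360
  (Y=0, Z=0, X=3, V=0, W=0, U=1) weight 1/1680
  (Y=0, Z=0, X=3, V=0, W=0, U=2) weight 1/840
  (Y=0, Z=0, X=3, V=0, W=1, U=0) weight 1/3360
  (Y=0, Z=0, X=3, V=0, W=1, U=1) weight 1/1680
  (Y=0, Z=0, X=3, V=0, W=1, U=2) weight 1/840
  (Y=0, Z=0, X=3, V=0, W=2, U=0) weight 1/3360
  (Y=0, Z=0, X=3, V=0, W=2, U=1) weight 1/1680
  (Y=1, Z=0, X=2, V=0, W=0, U=0) weight 1/1120
  … 183 more
Group by X:
  weight(X=2) = 1/5
  weight(X=3) = 2/15
Total weight = 1/5 + 2/15 = 1/3
P(X=2 | obs) = 1/5 / 1/3 = 3/5
P(X=3 | obs) = 2/15 / 1/3 = 2/5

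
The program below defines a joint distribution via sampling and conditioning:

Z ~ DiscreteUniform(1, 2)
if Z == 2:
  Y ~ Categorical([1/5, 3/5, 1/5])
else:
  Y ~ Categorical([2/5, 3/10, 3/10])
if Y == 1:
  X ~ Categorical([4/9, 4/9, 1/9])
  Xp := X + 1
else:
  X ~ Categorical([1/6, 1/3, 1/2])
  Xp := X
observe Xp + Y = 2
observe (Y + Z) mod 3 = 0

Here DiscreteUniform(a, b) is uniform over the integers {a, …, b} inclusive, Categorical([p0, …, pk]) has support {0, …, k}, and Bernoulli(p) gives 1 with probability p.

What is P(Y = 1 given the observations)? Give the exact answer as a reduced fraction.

Enumerate traces; 2 have nonzero weight after conditioning:
  (Z=1, Y=2, X=0) weight 1/40
  (Z=2, Y=1, X=0) weight 2/15
Group by Y:
  weight(Y=1) = 2/15
  weight(Y=2) = 1/40
Total weight = 2/15 + 1/40 = 19/120
P(Y=1 | obs) = 2/15 / 19/120 = 16/19
P(Y=2 | obs) = 1/40 / 19/120 = 3/19

P(Y = 1 | obs) = 16/19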